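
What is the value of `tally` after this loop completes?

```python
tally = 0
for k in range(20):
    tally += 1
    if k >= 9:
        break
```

Loop breaks when k reaches 9, tally is 10
`tally` takes the values: 0 → 1 → 2 → 3 → 4 → 5 → 6 → 7 → 8 → 9 → 10

Answer: 10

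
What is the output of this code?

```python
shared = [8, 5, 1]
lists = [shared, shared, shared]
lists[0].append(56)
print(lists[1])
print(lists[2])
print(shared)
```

Key concept: list of same reference.
Step by step:
`shared = [8, 5, 1]` → shared = [8, 5, 1]
`lists = [shared, shared, shared]` → lists = [[8, 5, 1], [8, 5, 1], [8, 5, 1]]
`lists[0].append(56)` → shared = [8, 5, 1, 56]; lists = [[8, 5, 1, 56], [8, 5, 1, 56], [8, 5, 1, 56]]
`print(lists[1])` → prints [8, 5, 1, 56]
`print(lists[2])` → prints [8, 5, 1, 56]
`print(shared)` → prints [8, 5, 1, 56]

Answer:
[8, 5, 1, 56]
[8, 5, 1, 56]
[8, 5, 1, 56]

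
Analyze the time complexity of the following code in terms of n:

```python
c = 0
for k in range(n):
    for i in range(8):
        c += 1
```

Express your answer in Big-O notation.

Each loop level contributes: n × 1. Multiplying the contributions gives O(n).

Answer: O(n)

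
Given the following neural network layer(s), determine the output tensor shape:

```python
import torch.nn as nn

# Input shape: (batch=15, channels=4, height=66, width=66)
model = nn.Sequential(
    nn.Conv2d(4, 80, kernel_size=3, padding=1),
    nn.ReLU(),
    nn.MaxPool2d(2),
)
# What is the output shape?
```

Input: (15, 4, 66, 66) -> after Conv2d: (15, 80, 66, 66) -> after ReLU: (15, 80, 66, 66) -> Output: (15, 80, 33, 33)

Answer: (15, 80, 33, 33)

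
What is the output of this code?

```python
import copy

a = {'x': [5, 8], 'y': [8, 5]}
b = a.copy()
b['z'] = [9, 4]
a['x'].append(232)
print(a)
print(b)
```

Key concept: shallow copy of dict with mutable values.
Step by step:
`a = {'x': [5, 8], 'y': [8, 5]}` → a = {'x': [5, 8], 'y': [8, 5]}
`b = a.copy()` → b = {'x': [5, 8], 'y': [8, 5]}
`b['z'] = [9, 4]` → b = {'x': [5, 8], 'y': [8, 5], 'z': [9, 4]}
`a['x'].append(232)` → a = {'x': [5, 8, 232], 'y': [8, 5]}; b = {'x': [5, 8, 232], 'y': [8, 5], 'z': [9, 4]}
`print(a)` → prints {'x': [5, 8, 232], 'y': [8, 5]}
`print(b)` → prints {'x': [5, 8, 232], 'y': [8, 5], 'z': [9, 4]}

Answer:
{'x': [5, 8, 232], 'y': [8, 5]}
{'x': [5, 8, 232], 'y': [8, 5], 'z': [9, 4]}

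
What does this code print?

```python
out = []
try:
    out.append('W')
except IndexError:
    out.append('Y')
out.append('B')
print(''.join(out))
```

Execution trace: 'W' (try body, no exception) → 'B' (after the try/except). Output: WB

Answer: WB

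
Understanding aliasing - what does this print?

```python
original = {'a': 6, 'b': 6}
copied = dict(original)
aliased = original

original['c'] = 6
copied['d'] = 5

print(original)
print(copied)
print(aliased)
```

Key concept: dict() creates copy, assignment creates alias.
Step by step:
`original = {'a': 6, 'b': 6}` → original = {'a': 6, 'b': 6}
`copied = dict(original)` → copied = {'a': 6, 'b': 6}
`aliased = original` → aliased = {'a': 6, 'b': 6} (same object as original)
`original['c'] = 6` → original = {'a': 6, 'b': 6, 'c': 6} (same object as aliased); aliased = {'a': 6, 'b': 6, 'c': 6} (same object as original)
`copied['d'] = 5` → copied = {'a': 6, 'b': 6, 'd': 5}
`print(original)` → prints {'a': 6, 'b': 6, 'c': 6}
`print(copied)` → prints {'a': 6, 'b': 6, 'd': 5}
`print(aliased)` → prints {'a': 6, 'b': 6, 'c': 6}

Answer:
{'a': 6, 'b': 6, 'c': 6}
{'a': 6, 'b': 6, 'd': 5}
{'a': 6, 'b': 6, 'c': 6}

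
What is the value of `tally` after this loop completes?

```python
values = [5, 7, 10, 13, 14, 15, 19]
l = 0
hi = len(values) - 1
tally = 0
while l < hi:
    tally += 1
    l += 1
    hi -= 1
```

Iterations until pointers meet (list length 7)
`tally` takes the values: 0 → 1 → 2 → 3

Answer: 3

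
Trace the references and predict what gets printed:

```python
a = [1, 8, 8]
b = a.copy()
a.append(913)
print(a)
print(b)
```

Key concept: list.copy() creates independent copy.
Step by step:
`a = [1, 8, 8]` → a = [1, 8, 8]
`b = a.copy()` → b = [1, 8, 8]
`a.append(913)` → a = [1, 8, 8, 913]
`print(a)` → prints [1, 8, 8, 913]
`print(b)` → prints [1, 8, 8]

Answer:
[1, 8, 8, 913]
[1, 8, 8]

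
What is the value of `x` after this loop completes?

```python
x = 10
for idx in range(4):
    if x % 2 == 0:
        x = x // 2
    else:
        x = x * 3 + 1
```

Collatz-style transformation from 10
`x` takes the values: 10 → 5 → 16 → 8 → 4

Answer: 4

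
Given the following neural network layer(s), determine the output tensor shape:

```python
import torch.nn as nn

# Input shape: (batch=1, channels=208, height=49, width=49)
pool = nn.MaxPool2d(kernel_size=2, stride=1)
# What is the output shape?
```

Input: (1, 208, 49, 49) -> Output: (1, 208, 48, 48)

Answer: (1, 208, 48, 48)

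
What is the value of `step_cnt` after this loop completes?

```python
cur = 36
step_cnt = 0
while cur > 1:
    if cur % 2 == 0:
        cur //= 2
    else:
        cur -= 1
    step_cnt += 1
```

Steps to reduce 36 to 1
`step_cnt` takes the values: 0 → 1 → 2 → 3 → 4 → 5 → 6

Answer: 6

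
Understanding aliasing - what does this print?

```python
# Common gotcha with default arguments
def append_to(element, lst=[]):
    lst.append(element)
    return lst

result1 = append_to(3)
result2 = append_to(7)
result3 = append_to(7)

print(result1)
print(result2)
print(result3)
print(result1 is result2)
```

Key concept: mutable default argument gotcha.
Step by step:
`result1 = append_to(3)` → result1 = [3]
`result2 = append_to(7)` → result1 = [3, 7] (same object as result2); result2 = [3, 7] (same object as result1)
`result3 = append_to(7)` → result1 = [3, 7, 7] (same object as result2, result3); result2 = [3, 7, 7] (same object as result1, result3); result3 = [3, 7, 7] (same object as result1, result2)
`print(result1)` → prints [3, 7, 7]
`print(result2)` → prints [3, 7, 7]
`print(result3)` → prints [3, 7, 7]
`print(result1 is result2)` → prints True

Answer:
[3, 7, 7]
[3, 7, 7]
[3, 7, 7]
True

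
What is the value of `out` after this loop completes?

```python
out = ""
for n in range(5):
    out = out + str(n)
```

Concatenate digits 0 to 4
`out` takes the values: "" → "0" → "01" → "012" → "0123" → "01234"

Answer: "01234"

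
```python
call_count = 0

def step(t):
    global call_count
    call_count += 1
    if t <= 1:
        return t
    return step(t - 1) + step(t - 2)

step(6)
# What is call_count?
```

Calls(t) = 1 + Calls(t-1) + Calls(t-2); Calls(0)=Calls(1)=1. For t=6 this gives 25.

Answer: 25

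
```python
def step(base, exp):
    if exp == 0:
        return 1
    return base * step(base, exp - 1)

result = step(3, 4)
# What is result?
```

step(3, 4) = 3 * 3 * 3 * 3 = 81

Answer: 81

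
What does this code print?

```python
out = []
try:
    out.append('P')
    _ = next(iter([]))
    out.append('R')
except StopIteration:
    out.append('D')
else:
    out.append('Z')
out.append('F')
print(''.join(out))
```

Execution trace: 'P' (try body) → 'D' (except StopIteration) → 'F' (after the try/except). Output: PDF

Answer: PDF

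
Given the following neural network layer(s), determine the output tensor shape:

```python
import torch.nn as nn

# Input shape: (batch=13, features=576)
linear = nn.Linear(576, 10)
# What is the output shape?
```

Input: (13, 576) -> Output: (13, 10)

Answer: (13, 10)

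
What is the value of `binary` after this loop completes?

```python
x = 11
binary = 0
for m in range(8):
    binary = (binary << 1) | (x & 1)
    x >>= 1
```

Reverse lowest 8 bits of 11
`binary` takes the values: 0 → 1 → 3 → 6 → 13 → 26 → 52 → 104 → 208

Answer: 208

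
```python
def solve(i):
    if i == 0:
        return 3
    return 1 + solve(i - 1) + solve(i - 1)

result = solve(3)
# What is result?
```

solve(i) = 1 + 2·solve(i-1), solve(0)=3. Closed form: (3+1)·2^3 - 1 = 31.

Answer: 31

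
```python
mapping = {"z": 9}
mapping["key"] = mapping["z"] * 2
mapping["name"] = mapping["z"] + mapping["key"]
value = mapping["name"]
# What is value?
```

Trace:
`mapping = {"z": 9}` → mapping = {'z': 9}
`mapping["key"] = mapping["z"] * 2` → mapping = {'z': 9, 'key': 18}
`mapping["name"] = mapping["z"] + mapping["key"]` → mapping = {'z': 9, 'key': 18, 'name': 27}
`value = mapping["name"]` → value = 27
So value = 27

Answer: 27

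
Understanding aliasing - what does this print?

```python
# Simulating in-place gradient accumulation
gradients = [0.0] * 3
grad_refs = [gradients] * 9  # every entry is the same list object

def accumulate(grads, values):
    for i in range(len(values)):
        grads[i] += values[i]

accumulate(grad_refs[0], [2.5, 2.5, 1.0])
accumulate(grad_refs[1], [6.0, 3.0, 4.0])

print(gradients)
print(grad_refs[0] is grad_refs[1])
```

Key concept: gradient accumulation aliasing.
Step by step:
`gradients = [0.0] * 3` → gradients = [0.0, 0.0, 0.0]
`grad_refs = [gradients] * 9` → grad_refs = [[0.0, 0.0, 0.0], [0.0, 0.0, 0.0], [0.0, 0.0, 0.0], [0.0, 0.0, 0.0], [0.0, 0.0, 0.0], [0.0, 0.0, 0.0], [0.0, 0.0, 0.0], [0.0, 0.0, 0.0], [0.0, 0.0, 0.0]]
`accumulate(grad_refs[0], [2.5, 2.5, 1.0])` → gradients = [2.5, 2.5, 1.0]; grad_refs = [[2.5, 2.5, 1.0], [2.5, 2.5, 1.0], [2.5, 2.5, 1.0], [2.5, 2.5, 1.0], [2.5, 2.5, 1.0], [2.5, 2.5, 1.0], [2.5, 2.5, 1.0], [2.5, 2.5, 1.0], [2.5, 2.5, 1.0]]
`accumulate(grad_refs[1], [6.0, 3.0, 4.0])` → gradients = [8.5, 5.5, 5.0]; grad_refs = [[8.5, 5.5, 5.0], [8.5, 5.5, 5.0], [8.5, 5.5, 5.0], [8.5, 5.5, 5.0], [8.5, 5.5, 5.0], [8.5, 5.5, 5.0], [8.5, 5.5, 5.0], [8.5, 5.5, 5.0], [8.5, 5.5, 5.0]]
`print(gradients)` → prints [8.5, 5.5, 5.0]
`print(grad_refs[0] is grad_refs[1])` → prints True

Answer:
[8.5, 5.5, 5.0]
True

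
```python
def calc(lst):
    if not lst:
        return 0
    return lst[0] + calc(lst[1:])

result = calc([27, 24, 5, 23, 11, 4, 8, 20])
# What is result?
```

27 + 24 + 5 + 23 + 11 + 4 + 8 + 20 + 0 = 122

Answer: 122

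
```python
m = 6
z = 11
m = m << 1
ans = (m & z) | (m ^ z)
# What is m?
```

Trace:
`m = 6` → m = 6
`z = 11` → z = 11
`m = m << 1` → m = 12
`ans = (m & z) | (m ^ z)` → ans = 15
So m = 12

Answer: 12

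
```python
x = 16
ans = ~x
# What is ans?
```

Trace:
`x = 16` → x = 16
`ans = ~x` → ans = -17
So ans = -17

Answer: -17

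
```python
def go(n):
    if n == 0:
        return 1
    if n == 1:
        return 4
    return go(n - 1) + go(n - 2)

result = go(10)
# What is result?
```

Build up from base cases: go(0)=1, go(1)=4, go(2)=5, go(3)=9, go(4)=14, go(5)=23, go(6)=37, ..., go(10)=254

Answer: 254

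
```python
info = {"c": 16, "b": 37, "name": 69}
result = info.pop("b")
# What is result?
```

Trace:
`info = {"c": 16, "b": 37, "name": 69}` → info = {'c': 16, 'b': 37, 'name': 69}
`result = info.pop("b")` → info = {'c': 16, 'name': 69}; result = 37
So result = 37

Answer: 37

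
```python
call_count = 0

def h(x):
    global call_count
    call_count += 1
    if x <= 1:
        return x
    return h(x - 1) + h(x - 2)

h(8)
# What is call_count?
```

Calls(x) = 1 + Calls(x-1) + Calls(x-2); Calls(0)=Calls(1)=1. For x=8 this gives 67.

Answer: 67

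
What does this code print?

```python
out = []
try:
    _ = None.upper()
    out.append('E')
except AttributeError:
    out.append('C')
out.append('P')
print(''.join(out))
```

Execution trace: 'C' (except AttributeError) → 'P' (after the try/except). Output: CP

Answer: CP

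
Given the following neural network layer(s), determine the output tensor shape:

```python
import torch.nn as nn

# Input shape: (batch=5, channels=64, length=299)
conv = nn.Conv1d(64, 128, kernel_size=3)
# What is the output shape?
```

Input: (5, 64, 299) -> Output: (5, 128, 297)

Answer: (5, 128, 297)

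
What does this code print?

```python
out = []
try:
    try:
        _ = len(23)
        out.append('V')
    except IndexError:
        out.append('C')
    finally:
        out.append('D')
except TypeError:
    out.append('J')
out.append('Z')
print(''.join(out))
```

Execution trace: 'D' (inner finally) → 'J' (outer except TypeError) → 'Z' (after the try/except). Output: DJZ

Answer: DJZ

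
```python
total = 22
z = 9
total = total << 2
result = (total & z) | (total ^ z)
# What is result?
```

Trace:
`total = 22` → total = 22
`z = 9` → z = 9
`total = total << 2` → total = 88
`result = (total & z) | (total ^ z)` → result = 89
So result = 89

Answer: 89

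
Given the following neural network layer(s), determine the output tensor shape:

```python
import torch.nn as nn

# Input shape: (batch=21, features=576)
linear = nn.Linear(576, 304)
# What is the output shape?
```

Input: (21, 576) -> Output: (21, 304)

Answer: (21, 304)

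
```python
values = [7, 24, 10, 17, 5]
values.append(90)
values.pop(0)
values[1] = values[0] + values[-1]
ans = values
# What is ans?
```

Trace:
`values = [7, 24, 10, 17, 5]` → values = [7, 24, 10, 17, 5]
`values.append(90)` → values = [7, 24, 10, 17, 5, 90]
`values.pop(0)` → values = [24, 10, 17, 5, 90]
`values[1] = values[0] + values[-1]` → values = [24, 114, 17, 5, 90]
`ans = values` → ans = [24, 114, 17, 5, 90]
So ans = [24, 114, 17, 5, 90]

Answer: [24, 114, 17, 5, 90]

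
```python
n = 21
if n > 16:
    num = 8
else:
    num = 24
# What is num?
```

Trace:
`n = 21` → n = 21
`if n > 16: ...` → n > 16 is True → num = 8
So num = 8

Answer: 8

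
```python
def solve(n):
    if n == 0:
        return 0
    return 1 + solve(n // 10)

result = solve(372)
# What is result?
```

Count of digits of 372: 3

Answer: 3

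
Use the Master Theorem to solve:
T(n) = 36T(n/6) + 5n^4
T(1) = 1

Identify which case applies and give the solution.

a=36, b=6, f(n)=5n^4. log_6(36) = 2. Since c=4 > 2 and the regularity condition holds (36(n/6)^4 = (36/6^4)n^4 with 36/6^4 < 1), Case 3 applies: T(n) = Θ(f(n)) = O(n^4).

Answer: O(n^4) - Case 3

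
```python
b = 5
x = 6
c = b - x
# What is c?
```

Trace:
`b = 5` → b = 5
`x = 6` → x = 6
`c = b - x` → c = -1
So c = -1

Answer: -1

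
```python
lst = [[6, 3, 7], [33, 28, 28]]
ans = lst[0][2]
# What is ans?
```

Trace:
`lst = [[6, 3, 7], [33, 28, 28]]` → lst = [[6, 3, 7], [33, 28, 28]]
`ans = lst[0][2]` → ans = 7
So ans = 7

Answer: 7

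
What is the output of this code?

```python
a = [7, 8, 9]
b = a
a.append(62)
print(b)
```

Key concept: basic list aliasing.
Step by step:
`a = [7, 8, 9]` → a = [7, 8, 9]
`b = a` → b = [7, 8, 9] (same object as a)
`a.append(62)` → a = [7, 8, 9, 62] (same object as b); b = [7, 8, 9, 62] (same object as a)
`print(b)` → prints [7, 8, 9, 62]

Answer: [7, 8, 9, 62]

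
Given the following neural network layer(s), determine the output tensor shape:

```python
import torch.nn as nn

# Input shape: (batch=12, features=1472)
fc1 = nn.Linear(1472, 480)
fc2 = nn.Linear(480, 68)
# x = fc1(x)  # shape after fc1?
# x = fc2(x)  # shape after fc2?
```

Input: (12, 1472) -> after fc1: (12, 480) -> Output: (12, 68)

Answer: (12, 68)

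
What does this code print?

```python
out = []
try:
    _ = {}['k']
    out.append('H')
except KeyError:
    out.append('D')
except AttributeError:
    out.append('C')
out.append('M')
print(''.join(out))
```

Execution trace: 'D' (except KeyError) → 'M' (after the try/except). Output: DM

Answer: DM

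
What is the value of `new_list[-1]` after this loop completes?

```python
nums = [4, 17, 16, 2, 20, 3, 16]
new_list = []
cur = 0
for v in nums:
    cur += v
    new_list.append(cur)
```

Cumulative sum ends at 78
`new_list` takes the values: [] → [4] → [4, 21] → [4, 21, 37] → [4, 21, 37, 39] → [4, 21, 37, 39, 59] → [4, 21, 37, 39, 59, 62] → [4, 21, 37, 39, 59, 62, 78]
So `new_list[-1]` = 78

Answer: 78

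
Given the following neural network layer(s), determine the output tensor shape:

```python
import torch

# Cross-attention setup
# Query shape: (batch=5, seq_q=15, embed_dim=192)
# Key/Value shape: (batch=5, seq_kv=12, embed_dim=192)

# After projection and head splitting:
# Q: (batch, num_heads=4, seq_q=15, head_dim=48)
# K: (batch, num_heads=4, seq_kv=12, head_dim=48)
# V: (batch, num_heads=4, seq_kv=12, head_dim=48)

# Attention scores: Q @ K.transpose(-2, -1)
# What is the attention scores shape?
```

Input: (5, 15, 192) -> Output: (5, 4, 15, 12)

Answer: (5, 4, 15, 12)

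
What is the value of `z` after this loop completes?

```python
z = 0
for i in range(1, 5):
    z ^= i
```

XOR of 1 to 4
`z` takes the values: 0 → 1 → 3 → 0 → 4

Answer: 4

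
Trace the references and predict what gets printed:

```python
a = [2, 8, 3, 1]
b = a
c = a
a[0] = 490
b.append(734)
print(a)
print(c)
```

Key concept: multiple aliases.
Step by step:
`a = [2, 8, 3, 1]` → a = [2, 8, 3, 1]
`b = a` → b = [2, 8, 3, 1] (same object as a)
`c = a` → c = [2, 8, 3, 1] (same object as a, b)
`a[0] = 490` → a = [490, 8, 3, 1] (same object as b, c); b = [490, 8, 3, 1] (same object as a, c); c = [490, 8, 3, 1] (same object as a, b)
`b.append(734)` → a = [490, 8, 3, 1, 734] (same object as b, c); b = [490, 8, 3, 1, 734] (same object as a, c); c = [490, 8, 3, 1, 734] (same object as a, b)
`print(a)` → prints [490, 8, 3, 1, 734]
`print(c)` → prints [490, 8, 3, 1, 734]

Answer:
[490, 8, 3, 1, 734]
[490, 8, 3, 1, 734]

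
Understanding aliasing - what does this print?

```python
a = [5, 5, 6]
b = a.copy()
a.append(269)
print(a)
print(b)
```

Key concept: list.copy() creates independent copy.
Step by step:
`a = [5, 5, 6]` → a = [5, 5, 6]
`b = a.copy()` → b = [5, 5, 6]
`a.append(269)` → a = [5, 5, 6, 269]
`print(a)` → prints [5, 5, 6, 269]
`print(b)` → prints [5, 5, 6]

Answer:
[5, 5, 6, 269]
[5, 5, 6]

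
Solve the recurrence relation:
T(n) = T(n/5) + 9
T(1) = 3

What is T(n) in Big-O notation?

Each step divides n by 5 and adds 9. After log_5(n) steps we reach T(1)=3. So T(n) = 9·log_5(n) + 3 = O(log n).

Answer: O(log n)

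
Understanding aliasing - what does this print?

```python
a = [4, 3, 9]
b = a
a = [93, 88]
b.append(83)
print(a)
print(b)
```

Key concept: rebinding vs mutation: a is rebound to a new list, b still points at the original.
Step by step:
`a = [4, 3, 9]` → a = [4, 3, 9]
`b = a` → b = [4, 3, 9] (same object as a)
`a = [93, 88]` → a = [93, 88]
`b.append(83)` → b = [4, 3, 9, 83]
`print(a)` → prints [93, 88]
`print(b)` → prints [4, 3, 9, 83]

Answer:
[93, 88]
[4, 3, 9, 83]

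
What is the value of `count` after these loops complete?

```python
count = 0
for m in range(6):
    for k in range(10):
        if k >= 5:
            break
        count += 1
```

Inner breaks at 5, outer runs 6 times
`count` takes the values: 0 → 1 → 2 → 3 → 4 → 5 → 6 → 7 → 8 → 9 → 10 → 11 → 12 → 13 → 14 → 15 → 16 → 17 → 18 → 19 → 20 → 21 → 22 → 23 → 24 → 25 → 26 → 27 → 28 → 29 → 30

Answer: 30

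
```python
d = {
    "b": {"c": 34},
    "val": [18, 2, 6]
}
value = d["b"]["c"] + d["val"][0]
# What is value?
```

Trace:
`d = { ...` → d = {'b': {'c': 34}, 'val': [18, 2, 6]}
`value = d["b"]["c"] + d["val"][0]` → value = 52
So value = 52

Answer: 52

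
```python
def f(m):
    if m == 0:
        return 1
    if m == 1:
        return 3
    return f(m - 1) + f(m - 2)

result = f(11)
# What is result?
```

Build up from base cases: f(0)=1, f(1)=3, f(2)=4, f(3)=7, f(4)=11, f(5)=18, f(6)=29, ..., f(11)=322

Answer: 322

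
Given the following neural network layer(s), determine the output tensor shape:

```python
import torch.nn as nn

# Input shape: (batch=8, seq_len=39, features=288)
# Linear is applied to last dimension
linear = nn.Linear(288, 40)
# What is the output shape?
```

Input: (8, 39, 288) -> Output: (8, 39, 40)

Answer: (8, 39, 40)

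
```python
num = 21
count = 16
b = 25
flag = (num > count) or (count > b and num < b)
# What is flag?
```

Trace:
`num = 21` → num = 21
`count = 16` → count = 16
`b = 25` → b = 25
`flag = (num > count) or (count > b and num < b)` → flag = True
So flag = True

Answer: True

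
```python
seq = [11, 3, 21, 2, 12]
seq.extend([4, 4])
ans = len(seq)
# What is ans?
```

Trace:
`seq = [11, 3, 21, 2, 12]` → seq = [11, 3, 21, 2, 12]
`seq.extend([4, 4])` → seq = [11, 3, 21, 2, 12, 4, 4]
`ans = len(seq)` → ans = 7
So ans = 7

Answer: 7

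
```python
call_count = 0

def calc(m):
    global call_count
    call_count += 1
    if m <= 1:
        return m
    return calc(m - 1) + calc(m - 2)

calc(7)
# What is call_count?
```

Calls(m) = 1 + Calls(m-1) + Calls(m-2); Calls(0)=Calls(1)=1. For m=7 this gives 41.

Answer: 41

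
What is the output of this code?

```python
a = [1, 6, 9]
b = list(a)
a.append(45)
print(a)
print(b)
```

Key concept: list() constructor creates copy.
Step by step:
`a = [1, 6, 9]` → a = [1, 6, 9]
`b = list(a)` → b = [1, 6, 9]
`a.append(45)` → a = [1, 6, 9, 45]
`print(a)` → prints [1, 6, 9, 45]
`print(b)` → prints [1, 6, 9]

Answer:
[1, 6, 9, 45]
[1, 6, 9]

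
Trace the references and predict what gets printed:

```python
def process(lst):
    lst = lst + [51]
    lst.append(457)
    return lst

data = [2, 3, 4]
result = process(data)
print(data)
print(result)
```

Key concept: rebinding parameter vs mutation.
Step by step:
`data = [2, 3, 4]` → data = [2, 3, 4]
`result = process(data)` → result = [2, 3, 4, 51, 457]
`print(data)` → prints [2, 3, 4]
`print(result)` → prints [2, 3, 4, 51, 457]

Answer:
[2, 3, 4]
[2, 3, 4, 51, 457]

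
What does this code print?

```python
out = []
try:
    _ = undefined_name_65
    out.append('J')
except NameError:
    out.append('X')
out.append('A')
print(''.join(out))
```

Execution trace: 'X' (except NameError) → 'A' (after the try/except). Output: XA

Answer: XA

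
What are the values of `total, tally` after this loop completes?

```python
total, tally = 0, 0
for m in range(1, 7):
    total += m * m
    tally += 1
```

Sum of squares and count
`total, tally` takes the values: (0, 0) → (1, 0) → (1, 1) → (5, 1) → (5, 2) → (14, 2) → (14, 3) → (30, 3) → (30, 4) → (55, 4) → (55, 5) → (91, 5) → (91, 6)

Answer: 91, 6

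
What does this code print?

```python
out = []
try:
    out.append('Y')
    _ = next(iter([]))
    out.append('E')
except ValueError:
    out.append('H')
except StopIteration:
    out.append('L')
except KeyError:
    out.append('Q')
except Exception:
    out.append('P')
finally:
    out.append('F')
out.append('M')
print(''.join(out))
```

Execution trace: 'Y' (try body) → 'L' (except StopIteration) → 'F' (finally) → 'M' (after the try/except). Output: YLFM

Answer: YLFM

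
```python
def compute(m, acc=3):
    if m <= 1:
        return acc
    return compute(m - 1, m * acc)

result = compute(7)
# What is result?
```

Accumulator trace (n, acc): (7, 3) -> (6, 21) -> (5, 126) -> (4, 630) -> (3, 2520) -> (2, 7560) -> (1, 15120) -> return 15120

Answer: 15120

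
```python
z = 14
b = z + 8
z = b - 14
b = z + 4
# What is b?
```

Trace:
`z = 14` → z = 14
`b = z + 8` → b = 22
`z = b - 14` → z = 8
`b = z + 4` → b = 12
So b = 12

Answer: 12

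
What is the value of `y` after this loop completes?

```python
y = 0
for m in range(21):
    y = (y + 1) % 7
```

Increment mod 7, 21 times = 0
`y` takes the values: 0 → 1 → 2 → 3 → 4 → 5 → 6 → 0 → 1 → 2 → 3 → 4 → 5 → 6 → 0 → 1 → 2 → 3 → 4 → 5 → 6 → 0

Answer: 0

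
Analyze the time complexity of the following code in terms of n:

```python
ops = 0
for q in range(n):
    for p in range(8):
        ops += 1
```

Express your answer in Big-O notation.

Each loop level contributes: n × 1. Multiplying the contributions gives O(n).

Answer: O(n)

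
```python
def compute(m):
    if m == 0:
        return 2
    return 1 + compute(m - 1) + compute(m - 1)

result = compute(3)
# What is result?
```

compute(m) = 1 + 2·compute(m-1), compute(0)=2. Closed form: (2+1)·2^3 - 1 = 23.

Answer: 23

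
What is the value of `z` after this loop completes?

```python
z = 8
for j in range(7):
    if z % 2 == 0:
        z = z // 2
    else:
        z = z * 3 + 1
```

Collatz-style transformation from 8
`z` takes the values: 8 → 4 → 2 → 1 → 4 → 2 → 1 → 4

Answer: 4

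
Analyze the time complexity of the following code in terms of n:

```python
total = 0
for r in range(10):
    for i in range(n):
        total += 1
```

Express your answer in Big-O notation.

Each loop level contributes: 1 × n. Multiplying the contributions gives O(n).

Answer: O(n)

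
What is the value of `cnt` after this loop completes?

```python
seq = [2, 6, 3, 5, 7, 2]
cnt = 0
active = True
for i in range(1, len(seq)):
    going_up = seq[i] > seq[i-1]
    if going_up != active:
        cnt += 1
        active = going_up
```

Count direction changes in [2, 6, 3, 5, 7, 2]
`cnt` takes the values: 0 → 1 → 2 → 3

Answer: 3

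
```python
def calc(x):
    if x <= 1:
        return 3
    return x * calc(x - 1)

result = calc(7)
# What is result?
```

calc(7) = 7 * 6 * 5 * 4 * 3 * 2 * 3 = 15120

Answer: 15120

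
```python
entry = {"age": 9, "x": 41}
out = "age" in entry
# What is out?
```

Trace:
`entry = {"age": 9, "x": 41}` → entry = {'age': 9, 'x': 41}
`out = "age" in entry` → out = True
So out = True

Answer: True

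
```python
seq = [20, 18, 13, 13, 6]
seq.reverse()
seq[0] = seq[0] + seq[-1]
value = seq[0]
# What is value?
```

Trace:
`seq = [20, 18, 13, 13, 6]` → seq = [20, 18, 13, 13, 6]
`seq.reverse()` → seq = [6, 13, 13, 18, 20]
`seq[0] = seq[0] + seq[-1]` → seq = [26, 13, 13, 18, 20]
`value = seq[0]` → value = 26
So value = 26

Answer: 26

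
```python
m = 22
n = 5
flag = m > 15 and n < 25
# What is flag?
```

Trace:
`m = 22` → m = 22
`n = 5` → n = 5
`flag = m > 15 and n < 25` → flag = True
So flag = True

Answer: True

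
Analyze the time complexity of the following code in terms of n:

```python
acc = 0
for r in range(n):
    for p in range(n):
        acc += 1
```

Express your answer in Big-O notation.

Each loop level contributes: n × n. Multiplying the contributions gives O(n^2).

Answer: O(n^2)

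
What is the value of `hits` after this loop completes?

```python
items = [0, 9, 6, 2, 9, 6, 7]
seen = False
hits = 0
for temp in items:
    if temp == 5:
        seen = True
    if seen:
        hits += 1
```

Count elements after first 5 in [0, 9, 6, 2, 9, 6, 7]
`hits` takes the values: 0

Answer: 0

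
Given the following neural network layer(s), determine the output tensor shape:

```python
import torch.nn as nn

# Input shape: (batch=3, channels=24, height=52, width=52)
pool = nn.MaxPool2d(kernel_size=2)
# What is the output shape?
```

Input: (3, 24, 52, 52) -> Output: (3, 24, 26, 26)

Answer: (3, 24, 26, 26)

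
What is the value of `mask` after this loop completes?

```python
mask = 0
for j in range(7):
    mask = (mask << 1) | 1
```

Build 7 consecutive 1-bits: 0b1111111
`mask` takes the values: 0 → 1 → 3 → 7 → 15 → 31 → 63 → 127

Answer: 127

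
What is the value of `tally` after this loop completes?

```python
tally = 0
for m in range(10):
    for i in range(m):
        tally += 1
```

Triangle number: 0+1+2+...+9
`tally` takes the values: 0 → 1 → 2 → 3 → 4 → 5 → 6 → 7 → 8 → 9 → 10 → 11 → 12 → 13 → 14 → 15 → 16 → 17 → 18 → 19 → 20 → 21 → 22 → 23 → 24 → 25 → 26 → 27 → 28 → 29 → … → 41 → 42 → 43 → 44 → 45

Answer: 45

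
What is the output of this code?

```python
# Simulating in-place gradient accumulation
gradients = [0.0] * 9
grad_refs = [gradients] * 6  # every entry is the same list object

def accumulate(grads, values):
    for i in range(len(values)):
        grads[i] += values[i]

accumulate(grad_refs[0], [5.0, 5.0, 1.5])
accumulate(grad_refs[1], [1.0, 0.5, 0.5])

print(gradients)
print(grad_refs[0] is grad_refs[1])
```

Key concept: gradient accumulation aliasing.
Step by step:
`gradients = [0.0] * 9` → gradients = [0.0, 0.0, 0.0, 0.0, 0.0, 0.0, 0.0, 0.0, 0.0]
`grad_refs = [gradients] * 6` → grad_refs = [[0.0, 0.0, 0.0, 0.0, 0.0, 0.0, 0.0, 0.0, 0.0], [0.0, 0.0, 0.0, 0.0, 0.0, 0.0, 0.0, 0.0, 0.0], [0.0, 0.0, 0.0, 0.0, 0.0, 0.0, 0.0, 0.0, 0.0], [0.0, 0.0, 0.0, 0.0, 0.0, 0.0, 0.0, 0.0, 0.0], [0.0, 0.0, 0.0, 0.0, 0.0, 0.0, 0.0, 0.0, 0.0], [0.0, 0.0, 0.0, 0.0, 0.0, 0.0, 0.0, 0.0, 0.0]]
`accumulate(grad_refs[0], [5.0, 5.0, 1.5])` → gradients = [5.0, 5.0, 1.5, 0.0, 0.0, 0.0, 0.0, 0.0, 0.0]; grad_refs = [[5.0, 5.0, 1.5, 0.0, 0.0, 0.0, 0.0, 0.0, 0.0], [5.0, 5.0, 1.5, 0.0, 0.0, 0.0, 0.0, 0.0, 0.0], [5.0, 5.0, 1.5, 0.0, 0.0, 0.0, 0.0, 0.0, 0.0], [5.0, 5.0, 1.5, 0.0, 0.0, 0.0, 0.0, 0.0, 0.0], [5.0, 5.0, 1.5, 0.0, 0.0, 0.0, 0.0, 0.0, 0.0], [5.0, 5.0, 1.5, 0.0, 0.0, 0.0, 0.0, 0.0, 0.0]]
`accumulate(grad_refs[1], [1.0, 0.5, 0.5])` → gradients = [6.0, 5.5, 2.0, 0.0, 0.0, 0.0, 0.0, 0.0, 0.0]; grad_refs = [[6.0, 5.5, 2.0, 0.0, 0.0, 0.0, 0.0, 0.0, 0.0], [6.0, 5.5, 2.0, 0.0, 0.0, 0.0, 0.0, 0.0, 0.0], [6.0, 5.5, 2.0, 0.0, 0.0, 0.0, 0.0, 0.0, 0.0], [6.0, 5.5, 2.0, 0.0, 0.0, 0.0, 0.0, 0.0, 0.0], [6.0, 5.5, 2.0, 0.0, 0.0, 0.0, 0.0, 0.0, 0.0], [6.0, 5.5, 2.0, 0.0, 0.0, 0.0, 0.0, 0.0, 0.0]]
`print(gradients)` → prints [6.0, 5.5, 2.0, 0.0, 0.0, 0.0, 0.0, 0.0, 0.0]
`print(grad_refs[0] is grad_refs[1])` → prints True

Answer:
[6.0, 5.5, 2.0, 0.0, 0.0, 0.0, 0.0, 0.0, 0.0]
True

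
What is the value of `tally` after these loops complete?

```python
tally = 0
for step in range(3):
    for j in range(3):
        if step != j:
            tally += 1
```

3² - 3 (exclude diagonal)
`tally` takes the values: 0 → 1 → 2 → 3 → 4 → 5 → 6

Answer: 6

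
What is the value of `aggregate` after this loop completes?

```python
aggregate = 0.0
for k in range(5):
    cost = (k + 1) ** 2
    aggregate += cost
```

Sum of squared losses 1² + 2² + ... + 5²
`aggregate` takes the values: 0.0 → 1.0 → 5.0 → 14.0 → 30.0 → 55.0

Answer: 55.0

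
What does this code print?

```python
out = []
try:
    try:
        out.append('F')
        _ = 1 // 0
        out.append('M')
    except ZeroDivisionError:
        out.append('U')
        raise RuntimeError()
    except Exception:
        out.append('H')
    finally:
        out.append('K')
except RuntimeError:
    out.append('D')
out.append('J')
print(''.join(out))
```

Execution trace: 'F' (inner try body) → 'U' (inner except ZeroDivisionError) → 'K' (inner finally) → 'D' (outer except RuntimeError) → 'J' (after the try/except). Output: FUKDJ

Answer: FUKDJ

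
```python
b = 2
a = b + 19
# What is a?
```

Trace:
`b = 2` → b = 2
`a = b + 19` → a = 21
So a = 21

Answer: 21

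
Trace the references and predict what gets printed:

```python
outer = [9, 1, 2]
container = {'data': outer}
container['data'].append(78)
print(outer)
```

Key concept: dict holds reference to list.
Step by step:
`outer = [9, 1, 2]` → outer = [9, 1, 2]
`container = {'data': outer}` → container = {'data': [9, 1, 2]}
`container['data'].append(78)` → outer = [9, 1, 2, 78]; container = {'data': [9, 1, 2, 78]}
`print(outer)` → prints [9, 1, 2, 78]

Answer: [9, 1, 2, 78]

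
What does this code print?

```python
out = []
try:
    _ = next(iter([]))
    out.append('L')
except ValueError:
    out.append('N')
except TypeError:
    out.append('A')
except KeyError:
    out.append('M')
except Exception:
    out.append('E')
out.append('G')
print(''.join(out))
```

Execution trace: 'E' (except Exception) → 'G' (after the try/except). Output: EG

Answer: EG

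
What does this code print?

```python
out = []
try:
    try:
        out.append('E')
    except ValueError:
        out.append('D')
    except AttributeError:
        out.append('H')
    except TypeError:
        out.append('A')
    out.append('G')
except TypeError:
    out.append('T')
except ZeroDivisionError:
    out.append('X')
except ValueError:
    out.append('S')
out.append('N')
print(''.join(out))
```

Execution trace: 'E' (inner try body, no exception) → 'G' (try body, no exception) → 'N' (after the try/except). Output: EGN

Answer: EGN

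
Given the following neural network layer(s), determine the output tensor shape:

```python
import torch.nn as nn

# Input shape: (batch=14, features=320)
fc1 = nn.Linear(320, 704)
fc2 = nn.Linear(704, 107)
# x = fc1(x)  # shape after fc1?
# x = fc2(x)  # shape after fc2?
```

Input: (14, 320) -> after fc1: (14, 704) -> Output: (14, 107)

Answer: (14, 107)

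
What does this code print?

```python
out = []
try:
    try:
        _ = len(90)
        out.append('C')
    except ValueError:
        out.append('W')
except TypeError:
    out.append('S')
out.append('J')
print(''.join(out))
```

Execution trace: 'S' (outer except TypeError) → 'J' (after the try/except). Output: SJ

Answer: SJ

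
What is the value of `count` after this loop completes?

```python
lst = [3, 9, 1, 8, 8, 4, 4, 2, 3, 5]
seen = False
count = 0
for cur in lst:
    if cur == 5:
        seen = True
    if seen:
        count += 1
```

Count elements after first 5 in [3, 9, 1, 8, 8, 4, 4, 2, 3, 5]
`count` takes the values: 0 → 1

Answer: 1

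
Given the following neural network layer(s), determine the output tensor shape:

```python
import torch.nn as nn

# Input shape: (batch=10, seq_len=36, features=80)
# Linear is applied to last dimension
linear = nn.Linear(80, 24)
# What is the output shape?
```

Input: (10, 36, 80) -> Output: (10, 36, 24)

Answer: (10, 36, 24)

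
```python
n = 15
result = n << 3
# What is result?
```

Trace:
`n = 15` → n = 15
`result = n << 3` → result = 120
So result = 120

Answer: 120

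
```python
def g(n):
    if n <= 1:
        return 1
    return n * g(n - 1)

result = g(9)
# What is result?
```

g(9) = 9 * 8 * 7 * 6 * 5 * 4 * 3 * 2 * 1 = 362880

Answer: 362880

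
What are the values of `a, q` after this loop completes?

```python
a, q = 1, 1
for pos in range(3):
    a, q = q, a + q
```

Fibonacci: after 3 iterations
`a, q` takes the values: (1, 1) → (1, 2) → (2, 3) → (3, 5)

Answer: 3, 5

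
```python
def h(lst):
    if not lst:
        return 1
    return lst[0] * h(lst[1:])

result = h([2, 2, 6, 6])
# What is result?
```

Product over [2, 2, 6, 6] = 2 * 2 * 6 * 6 = 144

Answer: 144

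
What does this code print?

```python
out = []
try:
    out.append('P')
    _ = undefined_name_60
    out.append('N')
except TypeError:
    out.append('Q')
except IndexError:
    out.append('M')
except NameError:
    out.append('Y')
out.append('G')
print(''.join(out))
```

Execution trace: 'P' (try body) → 'Y' (except NameError) → 'G' (after the try/except). Output: PYG

Answer: PYG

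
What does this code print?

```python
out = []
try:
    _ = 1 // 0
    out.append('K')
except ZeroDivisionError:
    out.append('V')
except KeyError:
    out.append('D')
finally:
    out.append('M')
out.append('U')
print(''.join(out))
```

Execution trace: 'V' (except ZeroDivisionError) → 'M' (finally) → 'U' (after the try/except). Output: VMU

Answer: VMU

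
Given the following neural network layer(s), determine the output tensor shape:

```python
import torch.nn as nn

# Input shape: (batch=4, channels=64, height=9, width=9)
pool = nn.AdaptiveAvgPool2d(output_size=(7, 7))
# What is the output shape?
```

Input: (4, 64, 9, 9) -> Output: (4, 64, 7, 7)

Answer: (4, 64, 7, 7)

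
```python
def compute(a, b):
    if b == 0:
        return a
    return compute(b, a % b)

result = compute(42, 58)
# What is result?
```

compute(42, 58) -> compute(58, 42) -> compute(42, 16) -> compute(16, 10) -> compute(10, 6) -> compute(6, 4) -> compute(4, 2) -> compute(2, 0) -> 2

Answer: 2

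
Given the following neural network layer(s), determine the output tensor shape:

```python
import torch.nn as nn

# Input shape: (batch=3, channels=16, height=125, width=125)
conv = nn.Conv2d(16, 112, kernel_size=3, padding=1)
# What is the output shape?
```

Input: (3, 16, 125, 125) -> Output: (3, 112, 125, 125)

Answer: (3, 112, 125, 125)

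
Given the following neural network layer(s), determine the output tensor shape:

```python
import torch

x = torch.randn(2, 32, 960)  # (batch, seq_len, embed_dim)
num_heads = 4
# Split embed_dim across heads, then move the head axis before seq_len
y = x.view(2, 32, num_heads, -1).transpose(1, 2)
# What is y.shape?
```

Input: (2, 32, 960) -> head_dim = 960 // 4 = 240; after view: (2, 32, 4, 240) -> after transpose(1, 2): (2, 4, 32, 240) -> Output: (2, 4, 32, 240)

Answer: (2, 4, 32, 240)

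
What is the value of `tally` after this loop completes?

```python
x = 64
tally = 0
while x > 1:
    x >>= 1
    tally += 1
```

Count right shifts until 1
`tally` takes the values: 0 → 1 → 2 → 3 → 4 → 5 → 6

Answer: 6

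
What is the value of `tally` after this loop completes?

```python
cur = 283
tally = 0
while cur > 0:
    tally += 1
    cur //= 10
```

Count digits by repeated division by 10
`tally` takes the values: 0 → 1 → 2 → 3

Answer: 3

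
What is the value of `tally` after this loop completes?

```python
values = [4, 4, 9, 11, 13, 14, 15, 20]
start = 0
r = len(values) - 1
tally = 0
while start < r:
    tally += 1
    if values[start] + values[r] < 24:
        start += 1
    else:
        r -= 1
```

Steps to find pair summing to 24
`tally` takes the values: 0 → 1 → 2 → 3 → 4 → 5 → 6 → 7

Answer: 7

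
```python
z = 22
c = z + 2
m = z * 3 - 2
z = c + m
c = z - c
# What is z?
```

Trace:
`z = 22` → z = 22
`c = z + 2` → c = 24
`m = z * 3 - 2` → m = 64
`z = c + m` → z = 88
`c = z - c` → c = 64
So z = 88

Answer: 88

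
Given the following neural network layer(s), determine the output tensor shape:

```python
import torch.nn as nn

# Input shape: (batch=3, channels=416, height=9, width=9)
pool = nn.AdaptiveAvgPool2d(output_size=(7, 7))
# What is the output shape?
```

Input: (3, 416, 9, 9) -> Output: (3, 416, 7, 7)

Answer: (3, 416, 7, 7)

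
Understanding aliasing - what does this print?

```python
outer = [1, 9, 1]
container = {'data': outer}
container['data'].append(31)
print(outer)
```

Key concept: dict holds reference to list.
Step by step:
`outer = [1, 9, 1]` → outer = [1, 9, 1]
`container = {'data': outer}` → container = {'data': [1, 9, 1]}
`container['data'].append(31)` → outer = [1, 9, 1, 31]; container = {'data': [1, 9, 1, 31]}
`print(outer)` → prints [1, 9, 1, 31]

Answer: [1, 9, 1, 31]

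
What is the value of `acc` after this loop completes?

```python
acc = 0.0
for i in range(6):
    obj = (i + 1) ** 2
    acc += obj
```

Sum of squared losses 1² + 2² + ... + 6²
`acc` takes the values: 0.0 → 1.0 → 5.0 → 14.0 → 30.0 → 55.0 → 91.0

Answer: 91.0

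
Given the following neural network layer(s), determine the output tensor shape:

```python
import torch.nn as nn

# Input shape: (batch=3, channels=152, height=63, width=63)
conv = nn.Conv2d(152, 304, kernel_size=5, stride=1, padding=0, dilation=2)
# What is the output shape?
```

Input: (3, 152, 63, 63) -> Output: (3, 304, 55, 55)

Answer: (3, 304, 55, 55)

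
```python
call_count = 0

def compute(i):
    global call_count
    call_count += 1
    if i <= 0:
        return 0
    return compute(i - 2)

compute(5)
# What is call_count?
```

Linear recursion stepping by 2: 4 calls from i=5 down to ≤0.

Answer: 4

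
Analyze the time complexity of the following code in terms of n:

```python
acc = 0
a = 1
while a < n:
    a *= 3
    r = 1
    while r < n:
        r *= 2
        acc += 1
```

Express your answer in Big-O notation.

Each loop level contributes: log n × log n. Multiplying the contributions gives O(log² n).

Answer: O(log² n)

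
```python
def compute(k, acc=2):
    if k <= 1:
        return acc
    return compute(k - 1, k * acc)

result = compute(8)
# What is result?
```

Accumulator trace (n, acc): (8, 2) -> (7, 16) -> (6, 112) -> (5, 672) -> (4, 3360) -> (3, 13440) -> (2, 40320) -> (1, 80640) -> return 80640

Answer: 80640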